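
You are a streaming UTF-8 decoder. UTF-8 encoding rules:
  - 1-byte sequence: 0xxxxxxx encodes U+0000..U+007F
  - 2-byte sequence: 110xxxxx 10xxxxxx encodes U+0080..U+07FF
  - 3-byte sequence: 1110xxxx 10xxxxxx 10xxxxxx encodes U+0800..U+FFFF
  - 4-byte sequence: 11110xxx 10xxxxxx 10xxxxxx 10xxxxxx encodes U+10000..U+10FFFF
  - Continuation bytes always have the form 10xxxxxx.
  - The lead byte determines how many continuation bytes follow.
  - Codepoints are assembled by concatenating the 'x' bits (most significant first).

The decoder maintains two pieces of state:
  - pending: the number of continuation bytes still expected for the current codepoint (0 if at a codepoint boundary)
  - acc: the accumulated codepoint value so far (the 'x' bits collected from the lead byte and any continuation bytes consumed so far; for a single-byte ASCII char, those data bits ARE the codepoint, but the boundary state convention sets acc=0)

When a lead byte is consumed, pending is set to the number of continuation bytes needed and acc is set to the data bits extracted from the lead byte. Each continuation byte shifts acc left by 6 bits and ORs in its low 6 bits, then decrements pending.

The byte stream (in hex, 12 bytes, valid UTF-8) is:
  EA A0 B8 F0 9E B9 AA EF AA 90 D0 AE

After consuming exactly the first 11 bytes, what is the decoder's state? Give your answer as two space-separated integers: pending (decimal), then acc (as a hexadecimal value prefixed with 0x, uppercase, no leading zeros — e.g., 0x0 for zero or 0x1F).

Byte[0]=EA: 3-byte lead. pending=2, acc=0xA
Byte[1]=A0: continuation. acc=(acc<<6)|0x20=0x2A0, pending=1
Byte[2]=B8: continuation. acc=(acc<<6)|0x38=0xA838, pending=0
Byte[3]=F0: 4-byte lead. pending=3, acc=0x0
Byte[4]=9E: continuation. acc=(acc<<6)|0x1E=0x1E, pending=2
Byte[5]=B9: continuation. acc=(acc<<6)|0x39=0x7B9, pending=1
Byte[6]=AA: continuation. acc=(acc<<6)|0x2A=0x1EE6A, pending=0
Byte[7]=EF: 3-byte lead. pending=2, acc=0xF
Byte[8]=AA: continuation. acc=(acc<<6)|0x2A=0x3EA, pending=1
Byte[9]=90: continuation. acc=(acc<<6)|0x10=0xFA90, pending=0
Byte[10]=D0: 2-byte lead. pending=1, acc=0x10

Answer: 1 0x10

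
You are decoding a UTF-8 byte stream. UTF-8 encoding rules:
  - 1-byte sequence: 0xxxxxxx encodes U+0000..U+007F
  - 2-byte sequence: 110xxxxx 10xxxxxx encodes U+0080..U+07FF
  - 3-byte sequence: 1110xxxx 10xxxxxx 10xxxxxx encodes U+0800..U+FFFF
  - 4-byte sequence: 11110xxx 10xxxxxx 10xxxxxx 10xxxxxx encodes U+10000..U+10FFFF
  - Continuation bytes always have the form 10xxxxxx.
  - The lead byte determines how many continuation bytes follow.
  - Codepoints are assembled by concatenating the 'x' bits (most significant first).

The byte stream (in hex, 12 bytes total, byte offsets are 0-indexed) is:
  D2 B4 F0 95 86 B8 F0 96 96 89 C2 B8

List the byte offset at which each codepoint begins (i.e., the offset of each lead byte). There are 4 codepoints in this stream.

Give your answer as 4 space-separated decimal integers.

Answer: 0 2 6 10

Derivation:
Byte[0]=D2: 2-byte lead, need 1 cont bytes. acc=0x12
Byte[1]=B4: continuation. acc=(acc<<6)|0x34=0x4B4
Completed: cp=U+04B4 (starts at byte 0)
Byte[2]=F0: 4-byte lead, need 3 cont bytes. acc=0x0
Byte[3]=95: continuation. acc=(acc<<6)|0x15=0x15
Byte[4]=86: continuation. acc=(acc<<6)|0x06=0x546
Byte[5]=B8: continuation. acc=(acc<<6)|0x38=0x151B8
Completed: cp=U+151B8 (starts at byte 2)
Byte[6]=F0: 4-byte lead, need 3 cont bytes. acc=0x0
Byte[7]=96: continuation. acc=(acc<<6)|0x16=0x16
Byte[8]=96: continuation. acc=(acc<<6)|0x16=0x596
Byte[9]=89: continuation. acc=(acc<<6)|0x09=0x16589
Completed: cp=U+16589 (starts at byte 6)
Byte[10]=C2: 2-byte lead, need 1 cont bytes. acc=0x2
Byte[11]=B8: continuation. acc=(acc<<6)|0x38=0xB8
Completed: cp=U+00B8 (starts at byte 10)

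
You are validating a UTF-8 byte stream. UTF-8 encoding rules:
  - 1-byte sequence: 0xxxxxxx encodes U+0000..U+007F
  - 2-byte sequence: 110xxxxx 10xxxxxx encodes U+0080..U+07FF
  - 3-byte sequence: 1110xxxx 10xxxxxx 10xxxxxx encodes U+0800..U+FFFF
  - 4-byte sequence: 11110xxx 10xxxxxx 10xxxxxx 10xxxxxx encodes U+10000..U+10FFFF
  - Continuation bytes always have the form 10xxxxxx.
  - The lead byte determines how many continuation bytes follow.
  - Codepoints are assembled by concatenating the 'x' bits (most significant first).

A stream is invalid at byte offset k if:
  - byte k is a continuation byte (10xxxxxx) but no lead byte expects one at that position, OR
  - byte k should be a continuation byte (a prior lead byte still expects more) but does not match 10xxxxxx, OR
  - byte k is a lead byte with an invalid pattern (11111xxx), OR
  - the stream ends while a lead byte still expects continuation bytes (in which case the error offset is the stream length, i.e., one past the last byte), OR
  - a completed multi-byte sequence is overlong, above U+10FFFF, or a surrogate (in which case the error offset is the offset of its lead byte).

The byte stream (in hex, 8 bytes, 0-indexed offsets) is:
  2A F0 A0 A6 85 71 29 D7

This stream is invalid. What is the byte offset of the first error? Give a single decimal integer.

Byte[0]=2A: 1-byte ASCII. cp=U+002A
Byte[1]=F0: 4-byte lead, need 3 cont bytes. acc=0x0
Byte[2]=A0: continuation. acc=(acc<<6)|0x20=0x20
Byte[3]=A6: continuation. acc=(acc<<6)|0x26=0x826
Byte[4]=85: continuation. acc=(acc<<6)|0x05=0x20985
Completed: cp=U+20985 (starts at byte 1)
Byte[5]=71: 1-byte ASCII. cp=U+0071
Byte[6]=29: 1-byte ASCII. cp=U+0029
Byte[7]=D7: 2-byte lead, need 1 cont bytes. acc=0x17
Byte[8]: stream ended, expected continuation. INVALID

Answer: 8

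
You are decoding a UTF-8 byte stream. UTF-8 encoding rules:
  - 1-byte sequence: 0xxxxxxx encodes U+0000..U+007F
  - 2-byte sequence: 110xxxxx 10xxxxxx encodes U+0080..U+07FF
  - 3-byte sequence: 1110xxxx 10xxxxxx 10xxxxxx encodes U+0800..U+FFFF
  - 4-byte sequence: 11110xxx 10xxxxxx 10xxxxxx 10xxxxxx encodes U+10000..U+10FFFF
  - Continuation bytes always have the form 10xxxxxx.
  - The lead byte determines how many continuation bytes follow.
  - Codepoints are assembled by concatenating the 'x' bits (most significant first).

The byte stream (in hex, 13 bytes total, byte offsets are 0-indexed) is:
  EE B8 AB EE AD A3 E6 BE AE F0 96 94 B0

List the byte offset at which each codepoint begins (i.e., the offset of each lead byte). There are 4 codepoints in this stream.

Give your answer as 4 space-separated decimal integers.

Answer: 0 3 6 9

Derivation:
Byte[0]=EE: 3-byte lead, need 2 cont bytes. acc=0xE
Byte[1]=B8: continuation. acc=(acc<<6)|0x38=0x3B8
Byte[2]=AB: continuation. acc=(acc<<6)|0x2B=0xEE2B
Completed: cp=U+EE2B (starts at byte 0)
Byte[3]=EE: 3-byte lead, need 2 cont bytes. acc=0xE
Byte[4]=AD: continuation. acc=(acc<<6)|0x2D=0x3AD
Byte[5]=A3: continuation. acc=(acc<<6)|0x23=0xEB63
Completed: cp=U+EB63 (starts at byte 3)
Byte[6]=E6: 3-byte lead, need 2 cont bytes. acc=0x6
Byte[7]=BE: continuation. acc=(acc<<6)|0x3E=0x1BE
Byte[8]=AE: continuation. acc=(acc<<6)|0x2E=0x6FAE
Completed: cp=U+6FAE (starts at byte 6)
Byte[9]=F0: 4-byte lead, need 3 cont bytes. acc=0x0
Byte[10]=96: continuation. acc=(acc<<6)|0x16=0x16
Byte[11]=94: continuation. acc=(acc<<6)|0x14=0x594
Byte[12]=B0: continuation. acc=(acc<<6)|0x30=0x16530
Completed: cp=U+16530 (starts at byte 9)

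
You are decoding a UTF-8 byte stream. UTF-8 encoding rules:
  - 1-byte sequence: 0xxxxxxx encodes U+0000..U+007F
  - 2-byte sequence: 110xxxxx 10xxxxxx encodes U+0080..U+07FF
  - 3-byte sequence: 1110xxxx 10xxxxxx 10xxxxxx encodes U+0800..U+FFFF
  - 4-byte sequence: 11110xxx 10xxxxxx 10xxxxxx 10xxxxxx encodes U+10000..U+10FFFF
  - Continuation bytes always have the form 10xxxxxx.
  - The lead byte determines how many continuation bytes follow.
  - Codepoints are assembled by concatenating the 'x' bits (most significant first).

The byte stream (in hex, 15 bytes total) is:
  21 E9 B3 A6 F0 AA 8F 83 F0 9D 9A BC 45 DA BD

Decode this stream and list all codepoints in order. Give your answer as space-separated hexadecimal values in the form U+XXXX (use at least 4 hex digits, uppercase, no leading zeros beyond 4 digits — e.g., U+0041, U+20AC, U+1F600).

Answer: U+0021 U+9CE6 U+2A3C3 U+1D6BC U+0045 U+06BD

Derivation:
Byte[0]=21: 1-byte ASCII. cp=U+0021
Byte[1]=E9: 3-byte lead, need 2 cont bytes. acc=0x9
Byte[2]=B3: continuation. acc=(acc<<6)|0x33=0x273
Byte[3]=A6: continuation. acc=(acc<<6)|0x26=0x9CE6
Completed: cp=U+9CE6 (starts at byte 1)
Byte[4]=F0: 4-byte lead, need 3 cont bytes. acc=0x0
Byte[5]=AA: continuation. acc=(acc<<6)|0x2A=0x2A
Byte[6]=8F: continuation. acc=(acc<<6)|0x0F=0xA8F
Byte[7]=83: continuation. acc=(acc<<6)|0x03=0x2A3C3
Completed: cp=U+2A3C3 (starts at byte 4)
Byte[8]=F0: 4-byte lead, need 3 cont bytes. acc=0x0
Byte[9]=9D: continuation. acc=(acc<<6)|0x1D=0x1D
Byte[10]=9A: continuation. acc=(acc<<6)|0x1A=0x75A
Byte[11]=BC: continuation. acc=(acc<<6)|0x3C=0x1D6BC
Completed: cp=U+1D6BC (starts at byte 8)
Byte[12]=45: 1-byte ASCII. cp=U+0045
Byte[13]=DA: 2-byte lead, need 1 cont bytes. acc=0x1A
Byte[14]=BD: continuation. acc=(acc<<6)|0x3D=0x6BD
Completed: cp=U+06BD (starts at byte 13)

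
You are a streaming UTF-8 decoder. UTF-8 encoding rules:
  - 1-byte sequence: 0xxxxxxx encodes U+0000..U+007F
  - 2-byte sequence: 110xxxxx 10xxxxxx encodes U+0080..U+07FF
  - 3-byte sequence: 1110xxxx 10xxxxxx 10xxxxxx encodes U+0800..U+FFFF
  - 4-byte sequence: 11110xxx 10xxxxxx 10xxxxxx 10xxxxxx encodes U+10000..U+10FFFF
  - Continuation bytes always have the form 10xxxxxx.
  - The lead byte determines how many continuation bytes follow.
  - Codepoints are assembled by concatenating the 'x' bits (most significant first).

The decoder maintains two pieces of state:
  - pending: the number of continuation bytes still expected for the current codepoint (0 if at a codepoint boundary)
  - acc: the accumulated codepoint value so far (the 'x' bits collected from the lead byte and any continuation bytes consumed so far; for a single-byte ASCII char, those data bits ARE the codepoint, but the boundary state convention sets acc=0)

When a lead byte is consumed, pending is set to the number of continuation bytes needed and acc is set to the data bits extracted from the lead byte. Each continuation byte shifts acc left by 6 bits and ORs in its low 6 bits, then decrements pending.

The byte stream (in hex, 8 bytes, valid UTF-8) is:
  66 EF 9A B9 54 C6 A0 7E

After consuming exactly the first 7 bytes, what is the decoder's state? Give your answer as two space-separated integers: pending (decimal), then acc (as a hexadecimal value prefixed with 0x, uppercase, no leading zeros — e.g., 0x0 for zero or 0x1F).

Answer: 0 0x1A0

Derivation:
Byte[0]=66: 1-byte. pending=0, acc=0x0
Byte[1]=EF: 3-byte lead. pending=2, acc=0xF
Byte[2]=9A: continuation. acc=(acc<<6)|0x1A=0x3DA, pending=1
Byte[3]=B9: continuation. acc=(acc<<6)|0x39=0xF6B9, pending=0
Byte[4]=54: 1-byte. pending=0, acc=0x0
Byte[5]=C6: 2-byte lead. pending=1, acc=0x6
Byte[6]=A0: continuation. acc=(acc<<6)|0x20=0x1A0, pending=0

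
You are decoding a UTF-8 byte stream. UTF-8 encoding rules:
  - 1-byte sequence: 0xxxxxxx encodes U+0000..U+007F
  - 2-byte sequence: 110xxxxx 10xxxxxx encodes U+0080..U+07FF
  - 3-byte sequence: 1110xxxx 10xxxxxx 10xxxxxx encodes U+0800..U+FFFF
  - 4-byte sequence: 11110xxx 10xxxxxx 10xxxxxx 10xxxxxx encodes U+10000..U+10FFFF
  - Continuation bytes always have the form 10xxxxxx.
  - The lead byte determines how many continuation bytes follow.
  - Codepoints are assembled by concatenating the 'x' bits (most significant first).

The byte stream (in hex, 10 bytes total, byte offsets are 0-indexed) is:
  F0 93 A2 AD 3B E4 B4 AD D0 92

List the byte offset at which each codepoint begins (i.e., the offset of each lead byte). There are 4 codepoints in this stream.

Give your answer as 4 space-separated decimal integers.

Answer: 0 4 5 8

Derivation:
Byte[0]=F0: 4-byte lead, need 3 cont bytes. acc=0x0
Byte[1]=93: continuation. acc=(acc<<6)|0x13=0x13
Byte[2]=A2: continuation. acc=(acc<<6)|0x22=0x4E2
Byte[3]=AD: continuation. acc=(acc<<6)|0x2D=0x138AD
Completed: cp=U+138AD (starts at byte 0)
Byte[4]=3B: 1-byte ASCII. cp=U+003B
Byte[5]=E4: 3-byte lead, need 2 cont bytes. acc=0x4
Byte[6]=B4: continuation. acc=(acc<<6)|0x34=0x134
Byte[7]=AD: continuation. acc=(acc<<6)|0x2D=0x4D2D
Completed: cp=U+4D2D (starts at byte 5)
Byte[8]=D0: 2-byte lead, need 1 cont bytes. acc=0x10
Byte[9]=92: continuation. acc=(acc<<6)|0x12=0x412
Completed: cp=U+0412 (starts at byte 8)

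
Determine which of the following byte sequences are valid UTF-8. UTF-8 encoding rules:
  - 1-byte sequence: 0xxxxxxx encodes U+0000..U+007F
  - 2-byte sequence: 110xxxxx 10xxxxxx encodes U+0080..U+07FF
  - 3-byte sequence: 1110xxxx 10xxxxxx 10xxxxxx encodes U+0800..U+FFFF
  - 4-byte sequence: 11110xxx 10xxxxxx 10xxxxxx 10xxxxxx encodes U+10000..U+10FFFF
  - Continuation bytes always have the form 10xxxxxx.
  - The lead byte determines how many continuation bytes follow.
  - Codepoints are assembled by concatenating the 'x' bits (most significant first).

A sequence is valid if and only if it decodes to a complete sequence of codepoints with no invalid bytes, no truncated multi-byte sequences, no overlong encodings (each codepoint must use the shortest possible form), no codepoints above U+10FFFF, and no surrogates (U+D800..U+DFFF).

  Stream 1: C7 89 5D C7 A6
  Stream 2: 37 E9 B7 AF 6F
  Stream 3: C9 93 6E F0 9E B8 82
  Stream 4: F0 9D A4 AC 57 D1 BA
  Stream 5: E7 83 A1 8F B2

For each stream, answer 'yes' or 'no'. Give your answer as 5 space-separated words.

Stream 1: decodes cleanly. VALID
Stream 2: decodes cleanly. VALID
Stream 3: decodes cleanly. VALID
Stream 4: decodes cleanly. VALID
Stream 5: error at byte offset 3. INVALID

Answer: yes yes yes yes no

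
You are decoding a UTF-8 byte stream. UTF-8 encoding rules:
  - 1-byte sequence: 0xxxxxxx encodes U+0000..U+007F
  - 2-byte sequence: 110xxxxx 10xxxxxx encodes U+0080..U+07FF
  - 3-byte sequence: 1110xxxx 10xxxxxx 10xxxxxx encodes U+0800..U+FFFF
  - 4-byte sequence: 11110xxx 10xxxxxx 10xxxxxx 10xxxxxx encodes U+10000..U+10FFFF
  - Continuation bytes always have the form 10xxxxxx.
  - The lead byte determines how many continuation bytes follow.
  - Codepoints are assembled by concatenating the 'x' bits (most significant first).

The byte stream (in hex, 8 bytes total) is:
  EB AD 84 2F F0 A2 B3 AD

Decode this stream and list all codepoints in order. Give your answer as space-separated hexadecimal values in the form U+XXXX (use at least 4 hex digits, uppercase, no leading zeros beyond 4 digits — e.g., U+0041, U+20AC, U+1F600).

Answer: U+BB44 U+002F U+22CED

Derivation:
Byte[0]=EB: 3-byte lead, need 2 cont bytes. acc=0xB
Byte[1]=AD: continuation. acc=(acc<<6)|0x2D=0x2ED
Byte[2]=84: continuation. acc=(acc<<6)|0x04=0xBB44
Completed: cp=U+BB44 (starts at byte 0)
Byte[3]=2F: 1-byte ASCII. cp=U+002F
Byte[4]=F0: 4-byte lead, need 3 cont bytes. acc=0x0
Byte[5]=A2: continuation. acc=(acc<<6)|0x22=0x22
Byte[6]=B3: continuation. acc=(acc<<6)|0x33=0x8B3
Byte[7]=AD: continuation. acc=(acc<<6)|0x2D=0x22CED
Completed: cp=U+22CED (starts at byte 4)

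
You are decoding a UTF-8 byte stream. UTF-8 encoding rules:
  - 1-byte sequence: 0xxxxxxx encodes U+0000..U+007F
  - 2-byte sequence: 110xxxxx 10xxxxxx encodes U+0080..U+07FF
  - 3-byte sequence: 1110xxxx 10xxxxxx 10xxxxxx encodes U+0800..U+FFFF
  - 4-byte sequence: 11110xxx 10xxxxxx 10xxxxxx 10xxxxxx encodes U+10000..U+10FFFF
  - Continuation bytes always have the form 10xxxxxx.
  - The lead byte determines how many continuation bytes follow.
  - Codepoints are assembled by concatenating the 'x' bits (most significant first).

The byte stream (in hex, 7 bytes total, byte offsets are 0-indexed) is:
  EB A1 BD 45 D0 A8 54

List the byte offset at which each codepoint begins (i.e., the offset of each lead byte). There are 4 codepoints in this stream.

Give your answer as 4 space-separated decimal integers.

Answer: 0 3 4 6

Derivation:
Byte[0]=EB: 3-byte lead, need 2 cont bytes. acc=0xB
Byte[1]=A1: continuation. acc=(acc<<6)|0x21=0x2E1
Byte[2]=BD: continuation. acc=(acc<<6)|0x3D=0xB87D
Completed: cp=U+B87D (starts at byte 0)
Byte[3]=45: 1-byte ASCII. cp=U+0045
Byte[4]=D0: 2-byte lead, need 1 cont bytes. acc=0x10
Byte[5]=A8: continuation. acc=(acc<<6)|0x28=0x428
Completed: cp=U+0428 (starts at byte 4)
Byte[6]=54: 1-byte ASCII. cp=U+0054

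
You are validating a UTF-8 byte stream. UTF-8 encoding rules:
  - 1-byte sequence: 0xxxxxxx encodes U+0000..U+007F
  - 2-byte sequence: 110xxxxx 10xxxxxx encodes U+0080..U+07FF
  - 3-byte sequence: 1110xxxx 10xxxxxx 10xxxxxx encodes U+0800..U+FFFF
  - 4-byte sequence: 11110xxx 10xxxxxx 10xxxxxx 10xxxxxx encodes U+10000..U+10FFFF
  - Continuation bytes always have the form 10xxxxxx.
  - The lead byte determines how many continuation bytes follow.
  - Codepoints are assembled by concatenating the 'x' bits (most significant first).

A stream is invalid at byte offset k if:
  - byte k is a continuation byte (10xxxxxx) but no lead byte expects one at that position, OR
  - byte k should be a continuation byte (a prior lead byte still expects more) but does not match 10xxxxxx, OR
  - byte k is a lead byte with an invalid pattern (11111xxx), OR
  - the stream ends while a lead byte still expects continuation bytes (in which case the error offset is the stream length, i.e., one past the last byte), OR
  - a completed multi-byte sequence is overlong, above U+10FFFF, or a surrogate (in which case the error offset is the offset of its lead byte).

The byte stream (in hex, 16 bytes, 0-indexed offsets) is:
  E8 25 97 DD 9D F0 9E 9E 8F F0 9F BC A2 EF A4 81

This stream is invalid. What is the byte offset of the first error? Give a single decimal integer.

Answer: 1

Derivation:
Byte[0]=E8: 3-byte lead, need 2 cont bytes. acc=0x8
Byte[1]=25: expected 10xxxxxx continuation. INVALID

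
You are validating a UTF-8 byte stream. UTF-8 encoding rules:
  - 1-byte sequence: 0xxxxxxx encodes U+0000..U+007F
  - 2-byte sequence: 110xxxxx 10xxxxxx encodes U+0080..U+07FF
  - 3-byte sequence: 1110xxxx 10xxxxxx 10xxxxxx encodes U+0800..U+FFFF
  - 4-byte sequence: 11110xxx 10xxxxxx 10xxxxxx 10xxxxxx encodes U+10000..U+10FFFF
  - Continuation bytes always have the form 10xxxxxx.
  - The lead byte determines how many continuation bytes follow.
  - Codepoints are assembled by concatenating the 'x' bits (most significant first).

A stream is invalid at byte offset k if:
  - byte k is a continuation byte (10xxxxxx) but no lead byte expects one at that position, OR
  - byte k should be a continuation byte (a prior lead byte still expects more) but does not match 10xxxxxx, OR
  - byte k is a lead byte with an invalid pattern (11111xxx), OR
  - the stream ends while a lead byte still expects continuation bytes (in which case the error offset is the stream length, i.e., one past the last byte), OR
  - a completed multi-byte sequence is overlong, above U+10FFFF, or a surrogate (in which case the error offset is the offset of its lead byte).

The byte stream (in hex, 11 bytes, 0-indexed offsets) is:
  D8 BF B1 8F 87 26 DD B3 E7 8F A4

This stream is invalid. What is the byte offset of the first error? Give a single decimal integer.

Answer: 2

Derivation:
Byte[0]=D8: 2-byte lead, need 1 cont bytes. acc=0x18
Byte[1]=BF: continuation. acc=(acc<<6)|0x3F=0x63F
Completed: cp=U+063F (starts at byte 0)
Byte[2]=B1: INVALID lead byte (not 0xxx/110x/1110/11110)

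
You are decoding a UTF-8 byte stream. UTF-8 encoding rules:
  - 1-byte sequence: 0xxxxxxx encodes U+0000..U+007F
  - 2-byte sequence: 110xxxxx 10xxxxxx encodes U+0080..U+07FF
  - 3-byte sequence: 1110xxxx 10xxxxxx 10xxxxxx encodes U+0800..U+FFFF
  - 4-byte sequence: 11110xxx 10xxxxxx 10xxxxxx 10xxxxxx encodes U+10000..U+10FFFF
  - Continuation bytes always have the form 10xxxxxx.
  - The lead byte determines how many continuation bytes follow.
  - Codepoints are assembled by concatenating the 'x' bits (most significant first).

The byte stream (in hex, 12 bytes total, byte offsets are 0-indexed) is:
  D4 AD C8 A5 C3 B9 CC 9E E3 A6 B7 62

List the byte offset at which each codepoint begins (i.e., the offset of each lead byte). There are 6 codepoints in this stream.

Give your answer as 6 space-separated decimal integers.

Byte[0]=D4: 2-byte lead, need 1 cont bytes. acc=0x14
Byte[1]=AD: continuation. acc=(acc<<6)|0x2D=0x52D
Completed: cp=U+052D (starts at byte 0)
Byte[2]=C8: 2-byte lead, need 1 cont bytes. acc=0x8
Byte[3]=A5: continuation. acc=(acc<<6)|0x25=0x225
Completed: cp=U+0225 (starts at byte 2)
Byte[4]=C3: 2-byte lead, need 1 cont bytes. acc=0x3
Byte[5]=B9: continuation. acc=(acc<<6)|0x39=0xF9
Completed: cp=U+00F9 (starts at byte 4)
Byte[6]=CC: 2-byte lead, need 1 cont bytes. acc=0xC
Byte[7]=9E: continuation. acc=(acc<<6)|0x1E=0x31E
Completed: cp=U+031E (starts at byte 6)
Byte[8]=E3: 3-byte lead, need 2 cont bytes. acc=0x3
Byte[9]=A6: continuation. acc=(acc<<6)|0x26=0xE6
Byte[10]=B7: continuation. acc=(acc<<6)|0x37=0x39B7
Completed: cp=U+39B7 (starts at byte 8)
Byte[11]=62: 1-byte ASCII. cp=U+0062

Answer: 0 2 4 6 8 11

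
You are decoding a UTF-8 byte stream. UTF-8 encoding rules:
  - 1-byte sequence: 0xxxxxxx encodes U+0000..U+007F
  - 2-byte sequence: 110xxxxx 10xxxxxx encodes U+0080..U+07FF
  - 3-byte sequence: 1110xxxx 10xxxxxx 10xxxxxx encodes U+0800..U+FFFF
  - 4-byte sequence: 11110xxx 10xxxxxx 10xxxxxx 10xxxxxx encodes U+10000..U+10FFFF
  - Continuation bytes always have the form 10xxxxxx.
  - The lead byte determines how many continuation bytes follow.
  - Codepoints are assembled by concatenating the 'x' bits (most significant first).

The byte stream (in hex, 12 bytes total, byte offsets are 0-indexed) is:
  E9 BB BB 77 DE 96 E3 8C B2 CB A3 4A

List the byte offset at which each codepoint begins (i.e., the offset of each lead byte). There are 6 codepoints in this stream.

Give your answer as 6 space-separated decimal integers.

Answer: 0 3 4 6 9 11

Derivation:
Byte[0]=E9: 3-byte lead, need 2 cont bytes. acc=0x9
Byte[1]=BB: continuation. acc=(acc<<6)|0x3B=0x27B
Byte[2]=BB: continuation. acc=(acc<<6)|0x3B=0x9EFB
Completed: cp=U+9EFB (starts at byte 0)
Byte[3]=77: 1-byte ASCII. cp=U+0077
Byte[4]=DE: 2-byte lead, need 1 cont bytes. acc=0x1E
Byte[5]=96: continuation. acc=(acc<<6)|0x16=0x796
Completed: cp=U+0796 (starts at byte 4)
Byte[6]=E3: 3-byte lead, need 2 cont bytes. acc=0x3
Byte[7]=8C: continuation. acc=(acc<<6)|0x0C=0xCC
Byte[8]=B2: continuation. acc=(acc<<6)|0x32=0x3332
Completed: cp=U+3332 (starts at byte 6)
Byte[9]=CB: 2-byte lead, need 1 cont bytes. acc=0xB
Byte[10]=A3: continuation. acc=(acc<<6)|0x23=0x2E3
Completed: cp=U+02E3 (starts at byte 9)
Byte[11]=4A: 1-byte ASCII. cp=U+004A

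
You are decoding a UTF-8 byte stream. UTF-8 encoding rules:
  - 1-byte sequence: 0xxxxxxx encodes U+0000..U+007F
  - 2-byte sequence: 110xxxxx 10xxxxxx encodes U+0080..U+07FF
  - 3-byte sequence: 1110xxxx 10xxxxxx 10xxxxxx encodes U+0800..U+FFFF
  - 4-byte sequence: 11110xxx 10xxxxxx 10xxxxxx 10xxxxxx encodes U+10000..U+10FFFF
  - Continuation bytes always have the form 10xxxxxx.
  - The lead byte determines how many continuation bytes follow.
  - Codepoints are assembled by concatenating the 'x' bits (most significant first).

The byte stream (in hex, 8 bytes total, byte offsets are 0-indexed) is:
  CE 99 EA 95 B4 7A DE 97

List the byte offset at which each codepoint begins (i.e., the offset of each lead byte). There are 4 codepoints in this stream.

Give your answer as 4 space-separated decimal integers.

Answer: 0 2 5 6

Derivation:
Byte[0]=CE: 2-byte lead, need 1 cont bytes. acc=0xE
Byte[1]=99: continuation. acc=(acc<<6)|0x19=0x399
Completed: cp=U+0399 (starts at byte 0)
Byte[2]=EA: 3-byte lead, need 2 cont bytes. acc=0xA
Byte[3]=95: continuation. acc=(acc<<6)|0x15=0x295
Byte[4]=B4: continuation. acc=(acc<<6)|0x34=0xA574
Completed: cp=U+A574 (starts at byte 2)
Byte[5]=7A: 1-byte ASCII. cp=U+007A
Byte[6]=DE: 2-byte lead, need 1 cont bytes. acc=0x1E
Byte[7]=97: continuation. acc=(acc<<6)|0x17=0x797
Completed: cp=U+0797 (starts at byte 6)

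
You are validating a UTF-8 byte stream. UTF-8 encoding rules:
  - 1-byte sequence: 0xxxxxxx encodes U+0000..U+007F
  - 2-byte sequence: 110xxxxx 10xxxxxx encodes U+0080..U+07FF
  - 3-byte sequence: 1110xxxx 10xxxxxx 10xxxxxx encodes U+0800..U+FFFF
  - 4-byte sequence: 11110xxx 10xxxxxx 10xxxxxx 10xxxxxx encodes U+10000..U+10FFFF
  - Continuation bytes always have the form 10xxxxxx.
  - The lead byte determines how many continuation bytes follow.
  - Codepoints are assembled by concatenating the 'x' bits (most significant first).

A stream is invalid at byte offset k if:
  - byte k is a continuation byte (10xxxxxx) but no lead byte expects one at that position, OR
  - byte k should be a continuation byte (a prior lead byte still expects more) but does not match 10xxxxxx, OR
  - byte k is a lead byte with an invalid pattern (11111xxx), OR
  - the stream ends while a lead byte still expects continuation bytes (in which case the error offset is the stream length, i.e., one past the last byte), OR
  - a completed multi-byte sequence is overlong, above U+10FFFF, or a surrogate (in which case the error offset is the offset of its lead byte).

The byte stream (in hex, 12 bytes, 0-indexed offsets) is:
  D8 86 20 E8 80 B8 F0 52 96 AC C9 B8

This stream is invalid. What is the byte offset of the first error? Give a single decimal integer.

Byte[0]=D8: 2-byte lead, need 1 cont bytes. acc=0x18
Byte[1]=86: continuation. acc=(acc<<6)|0x06=0x606
Completed: cp=U+0606 (starts at byte 0)
Byte[2]=20: 1-byte ASCII. cp=U+0020
Byte[3]=E8: 3-byte lead, need 2 cont bytes. acc=0x8
Byte[4]=80: continuation. acc=(acc<<6)|0x00=0x200
Byte[5]=B8: continuation. acc=(acc<<6)|0x38=0x8038
Completed: cp=U+8038 (starts at byte 3)
Byte[6]=F0: 4-byte lead, need 3 cont bytes. acc=0x0
Byte[7]=52: expected 10xxxxxx continuation. INVALID

Answer: 7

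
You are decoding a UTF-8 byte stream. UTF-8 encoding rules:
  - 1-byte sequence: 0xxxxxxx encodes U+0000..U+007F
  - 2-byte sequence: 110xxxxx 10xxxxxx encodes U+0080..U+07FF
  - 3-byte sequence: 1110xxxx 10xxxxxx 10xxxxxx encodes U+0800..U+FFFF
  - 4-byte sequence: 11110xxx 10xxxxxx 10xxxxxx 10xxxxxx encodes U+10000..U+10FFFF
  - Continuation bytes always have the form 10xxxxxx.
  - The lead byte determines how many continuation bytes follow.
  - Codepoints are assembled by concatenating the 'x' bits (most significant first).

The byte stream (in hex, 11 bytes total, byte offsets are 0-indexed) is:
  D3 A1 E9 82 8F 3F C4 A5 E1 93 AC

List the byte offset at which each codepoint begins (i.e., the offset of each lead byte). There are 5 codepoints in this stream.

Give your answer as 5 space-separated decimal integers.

Answer: 0 2 5 6 8

Derivation:
Byte[0]=D3: 2-byte lead, need 1 cont bytes. acc=0x13
Byte[1]=A1: continuation. acc=(acc<<6)|0x21=0x4E1
Completed: cp=U+04E1 (starts at byte 0)
Byte[2]=E9: 3-byte lead, need 2 cont bytes. acc=0x9
Byte[3]=82: continuation. acc=(acc<<6)|0x02=0x242
Byte[4]=8F: continuation. acc=(acc<<6)|0x0F=0x908F
Completed: cp=U+908F (starts at byte 2)
Byte[5]=3F: 1-byte ASCII. cp=U+003F
Byte[6]=C4: 2-byte lead, need 1 cont bytes. acc=0x4
Byte[7]=A5: continuation. acc=(acc<<6)|0x25=0x125
Completed: cp=U+0125 (starts at byte 6)
Byte[8]=E1: 3-byte lead, need 2 cont bytes. acc=0x1
Byte[9]=93: continuation. acc=(acc<<6)|0x13=0x53
Byte[10]=AC: continuation. acc=(acc<<6)|0x2C=0x14EC
Completed: cp=U+14EC (starts at byte 8)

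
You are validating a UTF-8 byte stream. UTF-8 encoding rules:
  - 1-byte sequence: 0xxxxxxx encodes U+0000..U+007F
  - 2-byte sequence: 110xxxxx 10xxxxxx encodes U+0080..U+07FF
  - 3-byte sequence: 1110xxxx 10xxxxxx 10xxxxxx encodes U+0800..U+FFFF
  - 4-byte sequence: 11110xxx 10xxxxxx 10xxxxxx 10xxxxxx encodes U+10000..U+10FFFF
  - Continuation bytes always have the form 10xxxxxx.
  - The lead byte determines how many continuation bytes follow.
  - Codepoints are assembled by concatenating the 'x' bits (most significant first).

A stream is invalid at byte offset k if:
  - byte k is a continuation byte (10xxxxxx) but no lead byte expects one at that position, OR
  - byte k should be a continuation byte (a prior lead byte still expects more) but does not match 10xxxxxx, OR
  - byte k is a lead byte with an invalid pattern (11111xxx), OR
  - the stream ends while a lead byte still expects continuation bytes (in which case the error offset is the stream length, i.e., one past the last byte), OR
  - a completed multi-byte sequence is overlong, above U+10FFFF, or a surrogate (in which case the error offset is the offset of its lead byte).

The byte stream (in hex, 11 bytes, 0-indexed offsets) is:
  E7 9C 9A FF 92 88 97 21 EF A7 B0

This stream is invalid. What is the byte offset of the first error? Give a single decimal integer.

Answer: 3

Derivation:
Byte[0]=E7: 3-byte lead, need 2 cont bytes. acc=0x7
Byte[1]=9C: continuation. acc=(acc<<6)|0x1C=0x1DC
Byte[2]=9A: continuation. acc=(acc<<6)|0x1A=0x771A
Completed: cp=U+771A (starts at byte 0)
Byte[3]=FF: INVALID lead byte (not 0xxx/110x/1110/11110)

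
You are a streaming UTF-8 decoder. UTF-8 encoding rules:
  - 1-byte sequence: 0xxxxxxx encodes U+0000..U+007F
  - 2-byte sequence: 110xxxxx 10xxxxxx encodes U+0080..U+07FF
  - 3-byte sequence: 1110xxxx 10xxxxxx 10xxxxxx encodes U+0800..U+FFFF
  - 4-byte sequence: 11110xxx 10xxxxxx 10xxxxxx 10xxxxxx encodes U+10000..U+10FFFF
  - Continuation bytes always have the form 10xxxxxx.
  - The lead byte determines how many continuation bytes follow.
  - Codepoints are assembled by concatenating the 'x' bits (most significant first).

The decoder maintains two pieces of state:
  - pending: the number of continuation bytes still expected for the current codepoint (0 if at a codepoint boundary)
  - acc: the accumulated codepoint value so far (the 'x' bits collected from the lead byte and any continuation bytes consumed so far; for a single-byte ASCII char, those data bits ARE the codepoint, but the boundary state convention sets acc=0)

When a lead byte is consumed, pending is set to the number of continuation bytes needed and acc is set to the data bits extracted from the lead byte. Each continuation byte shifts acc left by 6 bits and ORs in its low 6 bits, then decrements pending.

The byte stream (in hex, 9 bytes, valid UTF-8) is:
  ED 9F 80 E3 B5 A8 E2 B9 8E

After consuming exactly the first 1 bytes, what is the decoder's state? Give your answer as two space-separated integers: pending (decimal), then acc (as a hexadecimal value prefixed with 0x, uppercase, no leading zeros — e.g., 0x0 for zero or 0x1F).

Byte[0]=ED: 3-byte lead. pending=2, acc=0xD

Answer: 2 0xD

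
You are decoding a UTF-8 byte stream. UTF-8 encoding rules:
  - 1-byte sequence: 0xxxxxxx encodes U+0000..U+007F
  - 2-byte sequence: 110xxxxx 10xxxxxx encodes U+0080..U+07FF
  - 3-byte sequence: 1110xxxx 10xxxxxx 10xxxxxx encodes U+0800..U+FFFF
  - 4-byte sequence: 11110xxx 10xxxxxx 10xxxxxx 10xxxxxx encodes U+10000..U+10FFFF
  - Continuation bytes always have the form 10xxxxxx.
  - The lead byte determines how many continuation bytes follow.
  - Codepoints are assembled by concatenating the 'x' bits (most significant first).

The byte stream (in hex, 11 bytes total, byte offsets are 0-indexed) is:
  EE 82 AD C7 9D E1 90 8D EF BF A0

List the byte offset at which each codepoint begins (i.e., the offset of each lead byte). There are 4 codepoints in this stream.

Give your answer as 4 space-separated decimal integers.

Answer: 0 3 5 8

Derivation:
Byte[0]=EE: 3-byte lead, need 2 cont bytes. acc=0xE
Byte[1]=82: continuation. acc=(acc<<6)|0x02=0x382
Byte[2]=AD: continuation. acc=(acc<<6)|0x2D=0xE0AD
Completed: cp=U+E0AD (starts at byte 0)
Byte[3]=C7: 2-byte lead, need 1 cont bytes. acc=0x7
Byte[4]=9D: continuation. acc=(acc<<6)|0x1D=0x1DD
Completed: cp=U+01DD (starts at byte 3)
Byte[5]=E1: 3-byte lead, need 2 cont bytes. acc=0x1
Byte[6]=90: continuation. acc=(acc<<6)|0x10=0x50
Byte[7]=8D: continuation. acc=(acc<<6)|0x0D=0x140D
Completed: cp=U+140D (starts at byte 5)
Byte[8]=EF: 3-byte lead, need 2 cont bytes. acc=0xF
Byte[9]=BF: continuation. acc=(acc<<6)|0x3F=0x3FF
Byte[10]=A0: continuation. acc=(acc<<6)|0x20=0xFFE0
Completed: cp=U+FFE0 (starts at byte 8)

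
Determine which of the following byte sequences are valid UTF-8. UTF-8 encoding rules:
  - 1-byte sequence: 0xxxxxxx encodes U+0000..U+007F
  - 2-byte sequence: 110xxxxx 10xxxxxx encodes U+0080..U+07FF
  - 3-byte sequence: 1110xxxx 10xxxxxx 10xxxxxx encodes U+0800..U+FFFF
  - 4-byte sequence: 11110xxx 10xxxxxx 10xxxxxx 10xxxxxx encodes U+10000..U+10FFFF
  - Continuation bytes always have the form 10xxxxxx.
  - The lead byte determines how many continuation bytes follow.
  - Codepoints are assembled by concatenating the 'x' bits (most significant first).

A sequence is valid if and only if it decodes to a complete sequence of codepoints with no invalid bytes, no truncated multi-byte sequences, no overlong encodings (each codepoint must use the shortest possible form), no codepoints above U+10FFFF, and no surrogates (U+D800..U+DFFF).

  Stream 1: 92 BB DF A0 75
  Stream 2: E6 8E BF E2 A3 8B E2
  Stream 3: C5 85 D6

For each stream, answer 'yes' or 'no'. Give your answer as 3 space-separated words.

Answer: no no no

Derivation:
Stream 1: error at byte offset 0. INVALID
Stream 2: error at byte offset 7. INVALID
Stream 3: error at byte offset 3. INVALID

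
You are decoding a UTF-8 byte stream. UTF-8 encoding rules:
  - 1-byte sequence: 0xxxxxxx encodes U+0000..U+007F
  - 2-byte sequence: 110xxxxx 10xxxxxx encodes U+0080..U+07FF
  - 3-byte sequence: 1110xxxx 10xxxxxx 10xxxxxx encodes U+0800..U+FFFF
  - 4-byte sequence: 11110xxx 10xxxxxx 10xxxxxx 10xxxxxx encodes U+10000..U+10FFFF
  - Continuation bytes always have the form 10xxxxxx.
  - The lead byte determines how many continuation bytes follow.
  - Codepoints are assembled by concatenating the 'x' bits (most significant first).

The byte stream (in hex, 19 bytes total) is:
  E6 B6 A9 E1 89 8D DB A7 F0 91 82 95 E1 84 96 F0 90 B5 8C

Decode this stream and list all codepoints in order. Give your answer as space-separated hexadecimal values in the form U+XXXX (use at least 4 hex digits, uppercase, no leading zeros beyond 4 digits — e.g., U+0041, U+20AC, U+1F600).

Answer: U+6DA9 U+124D U+06E7 U+11095 U+1116 U+10D4C

Derivation:
Byte[0]=E6: 3-byte lead, need 2 cont bytes. acc=0x6
Byte[1]=B6: continuation. acc=(acc<<6)|0x36=0x1B6
Byte[2]=A9: continuation. acc=(acc<<6)|0x29=0x6DA9
Completed: cp=U+6DA9 (starts at byte 0)
Byte[3]=E1: 3-byte lead, need 2 cont bytes. acc=0x1
Byte[4]=89: continuation. acc=(acc<<6)|0x09=0x49
Byte[5]=8D: continuation. acc=(acc<<6)|0x0D=0x124D
Completed: cp=U+124D (starts at byte 3)
Byte[6]=DB: 2-byte lead, need 1 cont bytes. acc=0x1B
Byte[7]=A7: continuation. acc=(acc<<6)|0x27=0x6E7
Completed: cp=U+06E7 (starts at byte 6)
Byte[8]=F0: 4-byte lead, need 3 cont bytes. acc=0x0
Byte[9]=91: continuation. acc=(acc<<6)|0x11=0x11
Byte[10]=82: continuation. acc=(acc<<6)|0x02=0x442
Byte[11]=95: continuation. acc=(acc<<6)|0x15=0x11095
Completed: cp=U+11095 (starts at byte 8)
Byte[12]=E1: 3-byte lead, need 2 cont bytes. acc=0x1
Byte[13]=84: continuation. acc=(acc<<6)|0x04=0x44
Byte[14]=96: continuation. acc=(acc<<6)|0x16=0x1116
Completed: cp=U+1116 (starts at byte 12)
Byte[15]=F0: 4-byte lead, need 3 cont bytes. acc=0x0
Byte[16]=90: continuation. acc=(acc<<6)|0x10=0x10
Byte[17]=B5: continuation. acc=(acc<<6)|0x35=0x435
Byte[18]=8C: continuation. acc=(acc<<6)|0x0C=0x10D4C
Completed: cp=U+10D4C (starts at byte 15)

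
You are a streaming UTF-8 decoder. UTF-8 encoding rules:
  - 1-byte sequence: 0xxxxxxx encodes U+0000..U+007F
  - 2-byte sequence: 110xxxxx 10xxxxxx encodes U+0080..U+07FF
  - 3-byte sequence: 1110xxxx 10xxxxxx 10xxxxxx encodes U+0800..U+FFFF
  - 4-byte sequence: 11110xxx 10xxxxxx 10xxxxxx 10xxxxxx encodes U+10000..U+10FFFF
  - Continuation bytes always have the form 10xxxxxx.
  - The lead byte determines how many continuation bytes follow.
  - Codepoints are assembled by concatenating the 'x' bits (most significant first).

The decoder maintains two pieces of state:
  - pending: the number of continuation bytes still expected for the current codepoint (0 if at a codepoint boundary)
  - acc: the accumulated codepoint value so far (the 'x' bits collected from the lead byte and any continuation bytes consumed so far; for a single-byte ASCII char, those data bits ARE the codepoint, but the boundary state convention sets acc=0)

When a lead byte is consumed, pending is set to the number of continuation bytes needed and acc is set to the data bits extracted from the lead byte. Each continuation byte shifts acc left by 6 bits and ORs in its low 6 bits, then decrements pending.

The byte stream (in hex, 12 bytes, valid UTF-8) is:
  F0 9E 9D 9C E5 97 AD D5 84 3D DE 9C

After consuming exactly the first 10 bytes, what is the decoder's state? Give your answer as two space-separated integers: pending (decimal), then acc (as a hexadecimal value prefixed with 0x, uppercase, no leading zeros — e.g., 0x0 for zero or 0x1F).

Answer: 0 0x0

Derivation:
Byte[0]=F0: 4-byte lead. pending=3, acc=0x0
Byte[1]=9E: continuation. acc=(acc<<6)|0x1E=0x1E, pending=2
Byte[2]=9D: continuation. acc=(acc<<6)|0x1D=0x79D, pending=1
Byte[3]=9C: continuation. acc=(acc<<6)|0x1C=0x1E75C, pending=0
Byte[4]=E5: 3-byte lead. pending=2, acc=0x5
Byte[5]=97: continuation. acc=(acc<<6)|0x17=0x157, pending=1
Byte[6]=AD: continuation. acc=(acc<<6)|0x2D=0x55ED, pending=0
Byte[7]=D5: 2-byte lead. pending=1, acc=0x15
Byte[8]=84: continuation. acc=(acc<<6)|0x04=0x544, pending=0
Byte[9]=3D: 1-byte. pending=0, acc=0x0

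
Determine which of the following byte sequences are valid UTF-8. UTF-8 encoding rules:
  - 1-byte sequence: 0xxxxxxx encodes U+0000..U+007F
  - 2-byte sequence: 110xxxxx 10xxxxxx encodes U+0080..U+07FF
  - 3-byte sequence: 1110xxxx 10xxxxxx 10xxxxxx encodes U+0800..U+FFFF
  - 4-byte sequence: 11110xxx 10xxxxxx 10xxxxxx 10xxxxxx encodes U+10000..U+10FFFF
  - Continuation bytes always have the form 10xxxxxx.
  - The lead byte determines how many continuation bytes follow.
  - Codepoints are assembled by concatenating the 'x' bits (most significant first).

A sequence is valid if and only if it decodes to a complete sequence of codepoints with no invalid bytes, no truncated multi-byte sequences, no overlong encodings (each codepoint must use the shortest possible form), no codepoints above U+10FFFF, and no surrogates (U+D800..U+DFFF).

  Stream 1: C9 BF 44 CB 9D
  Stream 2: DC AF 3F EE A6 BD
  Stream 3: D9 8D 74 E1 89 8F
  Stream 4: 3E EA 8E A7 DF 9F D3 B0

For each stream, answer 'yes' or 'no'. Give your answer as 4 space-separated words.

Stream 1: decodes cleanly. VALID
Stream 2: decodes cleanly. VALID
Stream 3: decodes cleanly. VALID
Stream 4: decodes cleanly. VALID

Answer: yes yes yes yes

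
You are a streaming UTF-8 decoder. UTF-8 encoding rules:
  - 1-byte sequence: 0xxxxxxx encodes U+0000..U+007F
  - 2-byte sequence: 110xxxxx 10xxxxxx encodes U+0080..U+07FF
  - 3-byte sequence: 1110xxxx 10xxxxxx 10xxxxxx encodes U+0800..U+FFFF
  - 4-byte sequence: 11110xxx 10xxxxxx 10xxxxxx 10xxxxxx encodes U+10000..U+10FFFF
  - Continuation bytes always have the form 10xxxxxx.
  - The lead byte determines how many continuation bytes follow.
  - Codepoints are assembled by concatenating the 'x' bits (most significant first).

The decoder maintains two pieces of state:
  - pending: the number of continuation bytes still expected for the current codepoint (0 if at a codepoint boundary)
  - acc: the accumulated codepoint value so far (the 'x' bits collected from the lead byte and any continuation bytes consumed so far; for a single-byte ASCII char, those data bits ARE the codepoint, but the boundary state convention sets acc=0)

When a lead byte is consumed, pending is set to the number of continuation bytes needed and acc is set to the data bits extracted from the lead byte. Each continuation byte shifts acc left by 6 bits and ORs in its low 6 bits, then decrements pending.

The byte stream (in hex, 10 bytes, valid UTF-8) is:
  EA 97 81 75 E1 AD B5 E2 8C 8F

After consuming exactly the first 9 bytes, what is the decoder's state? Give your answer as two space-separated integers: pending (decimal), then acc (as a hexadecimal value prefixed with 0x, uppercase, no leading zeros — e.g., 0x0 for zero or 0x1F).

Byte[0]=EA: 3-byte lead. pending=2, acc=0xA
Byte[1]=97: continuation. acc=(acc<<6)|0x17=0x297, pending=1
Byte[2]=81: continuation. acc=(acc<<6)|0x01=0xA5C1, pending=0
Byte[3]=75: 1-byte. pending=0, acc=0x0
Byte[4]=E1: 3-byte lead. pending=2, acc=0x1
Byte[5]=AD: continuation. acc=(acc<<6)|0x2D=0x6D, pending=1
Byte[6]=B5: continuation. acc=(acc<<6)|0x35=0x1B75, pending=0
Byte[7]=E2: 3-byte lead. pending=2, acc=0x2
Byte[8]=8C: continuation. acc=(acc<<6)|0x0C=0x8C, pending=1

Answer: 1 0x8C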